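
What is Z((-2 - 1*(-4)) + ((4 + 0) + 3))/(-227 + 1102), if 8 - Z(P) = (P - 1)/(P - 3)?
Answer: 4/525 ≈ 0.0076190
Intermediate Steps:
Z(P) = 8 - (-1 + P)/(-3 + P) (Z(P) = 8 - (P - 1)/(P - 3) = 8 - (-1 + P)/(-3 + P))
Z((-2 - 1*(-4)) + ((4 + 0) + 3))/(-227 + 1102) = ((-23 + 7*((-2 - 1*(-4)) + ((4 + 0) + 3)))/(-3 + ((-2 - 1*(-4)) + ((4 + 0) + 3))))/(-227 + 1102) = ((-23 + 7*((-2 + 4) + (4 + 3)))/(-3 + ((-2 + 4) + (4 + 3))))/875 = ((-23 + 7*(2 + 7))/(-3 + (2 + 7)))*(1/875) = ((-23 + 7*9)/(-3 + 9))*(1/875) = ((-23 + 63)/6)*(1/875) = ((⅙)*40)*(1/875) = (20/3)*(1/875) = 4/525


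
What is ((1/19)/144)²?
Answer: 1/7485696 ≈ 1.3359e-7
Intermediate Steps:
((1/19)/144)² = (((1/19)*1)*(1/144))² = ((1/19)*(1/144))² = (1/2736)² = 1/7485696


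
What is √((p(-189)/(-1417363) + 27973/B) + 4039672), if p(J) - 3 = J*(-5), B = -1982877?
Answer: √188804843509197200290411943883/216188961027 ≈ 2009.9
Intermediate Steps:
p(J) = 3 - 5*J (p(J) = 3 + J*(-5) = 3 - 5*J)
√((p(-189)/(-1417363) + 27973/B) + 4039672) = √(((3 - 5*(-189))/(-1417363) + 27973/(-1982877)) + 4039672) = √(((3 + 945)*(-1/1417363) + 27973*(-1/1982877)) + 4039672) = √((948*(-1/1417363) - 27973/1982877) + 4039672) = √((-948/1417363 - 27973/1982877) + 4039672) = √(-41527662595/2810456493351 + 4039672) = √(11353322361880558277/2810456493351) = √188804843509197200290411943883/216188961027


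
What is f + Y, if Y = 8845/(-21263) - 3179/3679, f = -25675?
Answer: -2008567500307/78226577 ≈ -25676.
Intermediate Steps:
Y = -100135832/78226577 (Y = 8845*(-1/21263) - 3179*1/3679 = -8845/21263 - 3179/3679 = -100135832/78226577 ≈ -1.2801)
f + Y = -25675 - 100135832/78226577 = -2008567500307/78226577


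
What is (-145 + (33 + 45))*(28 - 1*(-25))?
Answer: -3551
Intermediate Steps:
(-145 + (33 + 45))*(28 - 1*(-25)) = (-145 + 78)*(28 + 25) = -67*53 = -3551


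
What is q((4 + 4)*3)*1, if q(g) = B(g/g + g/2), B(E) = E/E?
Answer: 1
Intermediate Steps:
B(E) = 1
q(g) = 1
q((4 + 4)*3)*1 = 1*1 = 1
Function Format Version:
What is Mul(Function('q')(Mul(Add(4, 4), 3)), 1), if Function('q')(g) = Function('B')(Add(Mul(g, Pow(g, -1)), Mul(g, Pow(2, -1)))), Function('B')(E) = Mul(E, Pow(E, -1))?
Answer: 1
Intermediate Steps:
Function('B')(E) = 1
Function('q')(g) = 1
Mul(Function('q')(Mul(Add(4, 4), 3)), 1) = Mul(1, 1) = 1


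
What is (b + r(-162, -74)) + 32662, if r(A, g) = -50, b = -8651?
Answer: 23961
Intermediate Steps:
(b + r(-162, -74)) + 32662 = (-8651 - 50) + 32662 = -8701 + 32662 = 23961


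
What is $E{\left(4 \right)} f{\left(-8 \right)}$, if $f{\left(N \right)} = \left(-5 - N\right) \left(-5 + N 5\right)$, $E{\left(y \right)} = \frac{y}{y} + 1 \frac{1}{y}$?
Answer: $- \frac{675}{4} \approx -168.75$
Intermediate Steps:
$E{\left(y \right)} = 1 + \frac{1}{y}$
$f{\left(N \right)} = \left(-5 - N\right) \left(-5 + 5 N\right)$
$E{\left(4 \right)} f{\left(-8 \right)} = \frac{1 + 4}{4} \left(25 - -160 - 5 \left(-8\right)^{2}\right) = \frac{1}{4} \cdot 5 \left(25 + 160 - 320\right) = \frac{5 \left(25 + 160 - 320\right)}{4} = \frac{5}{4} \left(-135\right) = - \frac{675}{4}$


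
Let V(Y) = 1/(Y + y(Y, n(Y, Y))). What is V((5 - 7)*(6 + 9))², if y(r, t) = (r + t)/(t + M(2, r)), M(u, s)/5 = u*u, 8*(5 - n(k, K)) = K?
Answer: 529/499849 ≈ 0.0010583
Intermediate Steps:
n(k, K) = 5 - K/8
M(u, s) = 5*u² (M(u, s) = 5*(u*u) = 5*u²)
y(r, t) = (r + t)/(20 + t) (y(r, t) = (r + t)/(t + 5*2²) = (r + t)/(t + 5*4) = (r + t)/(t + 20) = (r + t)/(20 + t))
V(Y) = 1/(Y + (5 + 7*Y/8)/(25 - Y/8)) (V(Y) = 1/(Y + (Y + (5 - Y/8))/(20 + (5 - Y/8))) = 1/(Y + (5 + 7*Y/8)/(25 - Y/8)))
V((5 - 7)*(6 + 9))² = ((-200 + (5 - 7)*(6 + 9))/(-40 + ((5 - 7)*(6 + 9))² - 207*(5 - 7)*(6 + 9)))² = ((-200 - 2*15)/(-40 + (-2*15)² - (-414)*15))² = ((-200 - 30)/(-40 + (-30)² - 207*(-30)))² = (-230/(-40 + 900 + 6210))² = (-230/7070)² = ((1/7070)*(-230))² = (-23/707)² = 529/499849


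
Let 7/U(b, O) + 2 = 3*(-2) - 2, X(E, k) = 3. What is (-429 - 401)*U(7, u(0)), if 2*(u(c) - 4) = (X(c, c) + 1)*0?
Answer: 581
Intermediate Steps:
u(c) = 4 (u(c) = 4 + ((3 + 1)*0)/2 = 4 + (4*0)/2 = 4 + (1/2)*0 = 4 + 0 = 4)
U(b, O) = -7/10 (U(b, O) = 7/(-2 + (3*(-2) - 2)) = 7/(-2 + (-6 - 2)) = 7/(-2 - 8) = 7/(-10) = 7*(-1/10) = -7/10)
(-429 - 401)*U(7, u(0)) = (-429 - 401)*(-7/10) = -830*(-7/10) = 581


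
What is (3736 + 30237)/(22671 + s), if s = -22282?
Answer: 33973/389 ≈ 87.334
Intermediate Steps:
(3736 + 30237)/(22671 + s) = (3736 + 30237)/(22671 - 22282) = 33973/389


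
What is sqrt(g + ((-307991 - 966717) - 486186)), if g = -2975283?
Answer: I*sqrt(4736177) ≈ 2176.3*I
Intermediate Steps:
sqrt(g + ((-307991 - 966717) - 486186)) = sqrt(-2975283 + ((-307991 - 966717) - 486186)) = sqrt(-2975283 + (-1274708 - 486186)) = sqrt(-2975283 - 1760894) = sqrt(-4736177) = I*sqrt(4736177)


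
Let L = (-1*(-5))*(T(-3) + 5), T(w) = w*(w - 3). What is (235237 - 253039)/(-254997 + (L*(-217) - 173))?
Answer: 1978/31125 ≈ 0.063550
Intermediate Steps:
T(w) = w*(-3 + w)
L = 115 (L = (-1*(-5))*(-3*(-3 - 3) + 5) = 5*(-3*(-6) + 5) = 5*(18 + 5) = 5*23 = 115)
(235237 - 253039)/(-254997 + (L*(-217) - 173)) = (235237 - 253039)/(-254997 + (115*(-217) - 173)) = -17802/(-254997 + (-24955 - 173)) = -17802/(-254997 - 25128) = -17802/(-280125) = -17802*(-1/280125) = 1978/31125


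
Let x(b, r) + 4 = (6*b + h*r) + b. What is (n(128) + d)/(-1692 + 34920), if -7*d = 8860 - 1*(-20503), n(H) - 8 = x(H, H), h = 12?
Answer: -947/17892 ≈ -0.052929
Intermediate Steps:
x(b, r) = -4 + 7*b + 12*r (x(b, r) = -4 + ((6*b + 12*r) + b) = -4 + (7*b + 12*r) = -4 + 7*b + 12*r)
n(H) = 4 + 19*H (n(H) = 8 + (-4 + 7*H + 12*H) = 8 + (-4 + 19*H) = 4 + 19*H)
d = -29363/7 (d = -(8860 - 1*(-20503))/7 = -(8860 + 20503)/7 = -⅐*29363 = -29363/7 ≈ -4194.7)
(n(128) + d)/(-1692 + 34920) = ((4 + 19*128) - 29363/7)/(-1692 + 34920) = ((4 + 2432) - 29363/7)/33228 = (2436 - 29363/7)*(1/33228) = -12311/7*1/33228 = -947/17892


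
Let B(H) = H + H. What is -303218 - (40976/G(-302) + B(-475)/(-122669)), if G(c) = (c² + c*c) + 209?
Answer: -6792526481150608/22401444773 ≈ -3.0322e+5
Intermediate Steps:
B(H) = 2*H
G(c) = 209 + 2*c² (G(c) = (c² + c²) + 209 = 2*c² + 209 = 209 + 2*c²)
-303218 - (40976/G(-302) + B(-475)/(-122669)) = -303218 - (40976/(209 + 2*(-302)²) + (2*(-475))/(-122669)) = -303218 - (40976/(209 + 2*91204) - 950*(-1/122669)) = -303218 - (40976/(209 + 182408) + 950/122669) = -303218 - (40976/182617 + 950/122669) = -303218 - 1*5199971094/22401444773 = -303218 - 5199971094/22401444773 = -6792526481150608/22401444773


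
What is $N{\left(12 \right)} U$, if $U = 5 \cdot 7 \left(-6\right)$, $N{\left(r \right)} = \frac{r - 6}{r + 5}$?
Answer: $- \frac{1260}{17} \approx -74.118$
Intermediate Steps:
$N{\left(r \right)} = \frac{-6 + r}{5 + r}$
$U = -210$ ($U = 35 \left(-6\right) = -210$)
$N{\left(12 \right)} U = \frac{-6 + 12}{5 + 12} \left(-210\right) = \frac{1}{17} \cdot 6 \left(-210\right) = \frac{6}{17} \left(-210\right) = - \frac{1260}{17}$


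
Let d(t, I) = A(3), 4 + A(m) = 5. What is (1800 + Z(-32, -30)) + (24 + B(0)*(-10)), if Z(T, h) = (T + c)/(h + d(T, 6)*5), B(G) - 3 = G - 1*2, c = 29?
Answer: 45353/25 ≈ 1814.1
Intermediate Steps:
A(m) = 1 (A(m) = -4 + 5 = 1)
d(t, I) = 1
B(G) = 1 + G (B(G) = 3 + (G - 1*2) = 3 + (G - 2) = 3 + (-2 + G) = 1 + G)
Z(T, h) = (29 + T)/(5 + h) (Z(T, h) = (T + 29)/(h + 1*5) = (29 + T)/(h + 5) = (29 + T)/(5 + h))
(1800 + Z(-32, -30)) + (24 + B(0)*(-10)) = (1800 + (29 - 32)/(5 - 30)) + (24 + (1 + 0)*(-10)) = (1800 - 3/(-25)) + (24 + 1*(-10)) = (1800 - 1/25*(-3)) + (24 - 10) = (1800 + 3/25) + 14 = 45003/25 + 14 = 45353/25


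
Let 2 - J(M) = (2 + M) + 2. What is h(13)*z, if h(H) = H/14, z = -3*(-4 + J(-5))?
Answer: 39/14 ≈ 2.7857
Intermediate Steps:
J(M) = -2 - M (J(M) = 2 - ((2 + M) + 2) = 2 - (4 + M) = 2 + (-4 - M) = -2 - M)
z = 3 (z = -3*(-4 + (-2 - 1*(-5))) = -3*(-4 + (-2 + 5)) = -3*(-4 + 3) = -3*(-1) = 3)
h(H) = H/14 (h(H) = H*(1/14) = H/14)
h(13)*z = ((1/14)*13)*3 = (13/14)*3 = 39/14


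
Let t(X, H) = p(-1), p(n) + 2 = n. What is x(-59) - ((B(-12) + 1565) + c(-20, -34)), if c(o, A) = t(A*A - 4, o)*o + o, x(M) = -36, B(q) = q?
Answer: -1629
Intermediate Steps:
p(n) = -2 + n
t(X, H) = -3 (t(X, H) = -2 - 1 = -3)
c(o, A) = -2*o (c(o, A) = -3*o + o = -2*o)
x(-59) - ((B(-12) + 1565) + c(-20, -34)) = -36 - ((-12 + 1565) - 2*(-20)) = -36 - (1553 + 40) = -36 - 1*1593 = -36 - 1593 = -1629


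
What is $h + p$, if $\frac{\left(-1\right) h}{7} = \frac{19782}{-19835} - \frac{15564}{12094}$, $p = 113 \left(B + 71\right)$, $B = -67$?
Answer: $\frac{56131738808}{119942245} \approx 467.99$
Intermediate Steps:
$p = 452$ ($p = 113 \left(-67 + 71\right) = 113 \cdot 4 = 452$)
$h = \frac{1917844068}{119942245}$ ($h = - 7 \left(\frac{19782}{-19835} - \frac{15564}{12094}\right) = - 7 \left(19782 \left(- \frac{1}{19835}\right) - \frac{7782}{6047}\right) = - 7 \left(- \frac{19782}{19835} - \frac{7782}{6047}\right) = \left(-7\right) \left(- \frac{273977724}{119942245}\right) = \frac{1917844068}{119942245} \approx 15.99$)
$h + p = \frac{1917844068}{119942245} + 452 = \frac{56131738808}{119942245}$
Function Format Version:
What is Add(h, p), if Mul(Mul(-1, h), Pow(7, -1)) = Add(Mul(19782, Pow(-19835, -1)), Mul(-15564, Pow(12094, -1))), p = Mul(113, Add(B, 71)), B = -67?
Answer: Rational(56131738808, 119942245) ≈ 467.99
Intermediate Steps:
p = 452 (p = Mul(113, Add(-67, 71)) = Mul(113, 4) = 452)
h = Rational(1917844068, 119942245) (h = Mul(-7, Add(Mul(19782, Pow(-19835, -1)), Mul(-15564, Pow(12094, -1)))) = Mul(-7, Add(Mul(19782, Rational(-1, 19835)), Mul(-15564, Rational(1, 12094)))) = Mul(-7, Add(Rational(-19782, 19835), Rational(-7782, 6047))) = Mul(-7, Rational(-273977724, 119942245)) = Rational(1917844068, 119942245) ≈ 15.990)
Add(h, p) = Add(Rational(1917844068, 119942245), 452) = Rational(56131738808, 119942245)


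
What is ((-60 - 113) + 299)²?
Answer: 15876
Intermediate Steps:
((-60 - 113) + 299)² = (-173 + 299)² = 126² = 15876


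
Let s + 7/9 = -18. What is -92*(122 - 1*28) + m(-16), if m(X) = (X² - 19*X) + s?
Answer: -72961/9 ≈ -8106.8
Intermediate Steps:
s = -169/9 (s = -7/9 - 18 = -169/9 ≈ -18.778)
m(X) = -169/9 + X² - 19*X (m(X) = (X² - 19*X) - 169/9 = -169/9 + X² - 19*X)
-92*(122 - 1*28) + m(-16) = -92*(122 - 1*28) + (-169/9 + (-16)² - 19*(-16)) = -92*(122 - 28) + (-169/9 + 256 + 304) = -92*94 + 4871/9 = -8648 + 4871/9 = -72961/9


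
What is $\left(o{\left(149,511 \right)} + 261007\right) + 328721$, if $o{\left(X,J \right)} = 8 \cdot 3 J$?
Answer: $601992$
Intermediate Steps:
$o{\left(X,J \right)} = 24 J$
$\left(o{\left(149,511 \right)} + 261007\right) + 328721 = \left(24 \cdot 511 + 261007\right) + 328721 = \left(12264 + 261007\right) + 328721 = 273271 + 328721 = 601992$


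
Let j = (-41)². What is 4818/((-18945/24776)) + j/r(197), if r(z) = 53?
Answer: -2098268053/334695 ≈ -6269.2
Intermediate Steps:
j = 1681
4818/((-18945/24776)) + j/r(197) = 4818/((-18945/24776)) + 1681/53 = 4818/((-18945*1/24776)) + 1681*(1/53) = 4818/(-18945/24776) + 1681/53 = 4818*(-24776/18945) + 1681/53 = -39790256/6315 + 1681/53 = -2098268053/334695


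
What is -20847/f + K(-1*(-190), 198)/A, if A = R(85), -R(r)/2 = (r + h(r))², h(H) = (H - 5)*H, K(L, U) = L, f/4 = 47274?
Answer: -65882199713/597584015640 ≈ -0.11025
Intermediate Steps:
f = 189096 (f = 4*47274 = 189096)
h(H) = H*(-5 + H) (h(H) = (-5 + H)*H = H*(-5 + H))
R(r) = -2*(r + r*(-5 + r))²
A = -94806450 (A = -2*85²*(-4 + 85)² = -2*7225*81² = -2*7225*6561 = -94806450)
-20847/f + K(-1*(-190), 198)/A = -20847/189096 - 1*(-190)/(-94806450) = -20847*1/189096 + 190*(-1/94806450) = -6949/63032 - 19/9480645 = -65882199713/597584015640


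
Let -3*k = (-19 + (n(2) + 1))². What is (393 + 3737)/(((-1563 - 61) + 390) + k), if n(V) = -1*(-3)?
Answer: -590/187 ≈ -3.1551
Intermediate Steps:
n(V) = 3
k = -75 (k = -(-19 + (3 + 1))²/3 = -(-19 + 4)²/3 = -⅓*(-15)² = -⅓*225 = -75)
(393 + 3737)/(((-1563 - 61) + 390) + k) = (393 + 3737)/(((-1563 - 61) + 390) - 75) = 4130/((-1624 + 390) - 75) = 4130/(-1234 - 75) = 4130/(-1309) = 4130*(-1/1309) = -590/187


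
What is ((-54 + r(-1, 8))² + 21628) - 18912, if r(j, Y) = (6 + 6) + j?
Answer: 4565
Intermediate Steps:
r(j, Y) = 12 + j
((-54 + r(-1, 8))² + 21628) - 18912 = ((-54 + (12 - 1))² + 21628) - 18912 = ((-54 + 11)² + 21628) - 18912 = ((-43)² + 21628) - 18912 = (1849 + 21628) - 18912 = 23477 - 18912 = 4565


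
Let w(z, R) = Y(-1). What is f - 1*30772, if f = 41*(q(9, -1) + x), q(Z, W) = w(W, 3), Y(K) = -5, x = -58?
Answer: -33355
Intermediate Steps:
w(z, R) = -5
q(Z, W) = -5
f = -2583 (f = 41*(-5 - 58) = 41*(-63) = -2583)
f - 1*30772 = -2583 - 1*30772 = -2583 - 30772 = -33355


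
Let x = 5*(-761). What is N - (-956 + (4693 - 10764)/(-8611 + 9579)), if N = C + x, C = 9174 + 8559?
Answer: 14413783/968 ≈ 14890.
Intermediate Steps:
x = -3805
C = 17733
N = 13928 (N = 17733 - 3805 = 13928)
N - (-956 + (4693 - 10764)/(-8611 + 9579)) = 13928 - (-956 + (4693 - 10764)/(-8611 + 9579)) = 13928 - (-956 - 6071/968) = 13928 - 1*(-931479/968) = 13928 + 931479/968 = 14413783/968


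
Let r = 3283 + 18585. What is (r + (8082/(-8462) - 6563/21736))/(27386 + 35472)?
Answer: 2010975366659/5780736975728 ≈ 0.34788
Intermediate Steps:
r = 21868
(r + (8082/(-8462) - 6563/21736))/(27386 + 35472) = (21868 + (8082/(-8462) - 6563/21736))/(27386 + 35472) = (21868 + (8082*(-1/8462) - 6563*1/21736))/62858 = (21868 + (-4041/4231 - 6563/21736))*(1/62858) = (21868 - 115603229/91965016)*(1/62858) = (2010975366659/91965016)*(1/62858) = 2010975366659/5780736975728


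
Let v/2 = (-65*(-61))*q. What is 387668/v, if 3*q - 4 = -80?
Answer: -290751/150670 ≈ -1.9297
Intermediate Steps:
q = -76/3 (q = 4/3 + (⅓)*(-80) = 4/3 - 80/3 = -76/3 ≈ -25.333)
v = -602680/3 (v = 2*(-65*(-61)*(-76/3)) = 2*(3965*(-76/3)) = 2*(-301340/3) = -602680/3 ≈ -2.0089e+5)
387668/v = 387668/(-602680/3) = 387668*(-3/602680) = -290751/150670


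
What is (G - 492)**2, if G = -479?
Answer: 942841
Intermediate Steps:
(G - 492)**2 = (-479 - 492)**2 = (-971)**2 = 942841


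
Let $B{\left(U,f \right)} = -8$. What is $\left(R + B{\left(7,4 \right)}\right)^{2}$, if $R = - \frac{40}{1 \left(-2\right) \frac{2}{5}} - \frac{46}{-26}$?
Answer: $\frac{323761}{169} \approx 1915.7$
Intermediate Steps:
$R = \frac{673}{13}$ ($R = - \frac{40}{\left(-2\right) 2 \cdot \frac{1}{5}} - - \frac{23}{13} = - \frac{40}{\left(-2\right) \frac{2}{5}} + \frac{23}{13} = - \frac{40}{- \frac{4}{5}} + \frac{23}{13} = \left(-40\right) \left(- \frac{5}{4}\right) + \frac{23}{13} = 50 + \frac{23}{13} = \frac{673}{13} \approx 51.769$)
$\left(R + B{\left(7,4 \right)}\right)^{2} = \left(\frac{673}{13} - 8\right)^{2} = \left(\frac{569}{13}\right)^{2} = \frac{323761}{169}$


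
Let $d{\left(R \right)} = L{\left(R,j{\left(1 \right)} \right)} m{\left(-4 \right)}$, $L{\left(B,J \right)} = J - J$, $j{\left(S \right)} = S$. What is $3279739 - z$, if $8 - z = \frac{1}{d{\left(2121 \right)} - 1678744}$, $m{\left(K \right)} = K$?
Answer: $\frac{5505828737863}{1678744} \approx 3.2797 \cdot 10^{6}$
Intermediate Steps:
$L{\left(B,J \right)} = 0$
$d{\left(R \right)} = 0$ ($d{\left(R \right)} = 0 \left(-4\right) = 0$)
$z = \frac{13429953}{1678744}$ ($z = 8 - \frac{1}{0 - 1678744} = 8 - \frac{1}{-1678744} = 8 - - \frac{1}{1678744} = 8 + \frac{1}{1678744} = \frac{13429953}{1678744} \approx 8.0$)
$3279739 - z = 3279739 - \frac{13429953}{1678744} = \frac{5505828737863}{1678744}$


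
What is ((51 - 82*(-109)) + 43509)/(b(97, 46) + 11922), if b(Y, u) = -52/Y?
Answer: 2546153/578191 ≈ 4.4037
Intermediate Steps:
((51 - 82*(-109)) + 43509)/(b(97, 46) + 11922) = ((51 - 82*(-109)) + 43509)/(-52/97 + 11922) = ((51 + 8938) + 43509)/(-52*1/97 + 11922) = (8989 + 43509)/(-52/97 + 11922) = 52498/(1156382/97) = 52498*(97/1156382) = 2546153/578191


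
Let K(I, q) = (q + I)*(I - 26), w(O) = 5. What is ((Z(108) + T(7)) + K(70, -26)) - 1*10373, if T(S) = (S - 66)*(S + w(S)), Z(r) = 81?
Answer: -9064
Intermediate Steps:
K(I, q) = (-26 + I)*(I + q) (K(I, q) = (I + q)*(-26 + I) = (-26 + I)*(I + q))
T(S) = (-66 + S)*(5 + S) (T(S) = (S - 66)*(S + 5) = (-66 + S)*(5 + S))
((Z(108) + T(7)) + K(70, -26)) - 1*10373 = ((81 + (-330 + 7² - 61*7)) + (70² - 26*70 - 26*(-26) + 70*(-26))) - 1*10373 = ((81 + (-330 + 49 - 427)) + (4900 - 1820 + 676 - 1820)) - 10373 = ((81 - 708) + 1936) - 10373 = (-627 + 1936) - 10373 = 1309 - 10373 = -9064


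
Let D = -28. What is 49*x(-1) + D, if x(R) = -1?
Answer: -77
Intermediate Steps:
49*x(-1) + D = 49*(-1) - 28 = -49 - 28 = -77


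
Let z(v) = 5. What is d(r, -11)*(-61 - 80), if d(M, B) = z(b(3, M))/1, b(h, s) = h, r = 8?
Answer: -705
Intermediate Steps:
d(M, B) = 5 (d(M, B) = 5/1 = 5*1 = 5)
d(r, -11)*(-61 - 80) = 5*(-61 - 80) = 5*(-141) = -705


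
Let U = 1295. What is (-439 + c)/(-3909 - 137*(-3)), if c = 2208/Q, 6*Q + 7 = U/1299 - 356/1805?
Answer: 18722314243/25426671666 ≈ 0.73633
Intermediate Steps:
Q = -7268917/7034085 (Q = -7/6 + (1295/1299 - 356/1805)/6 = -7/6 + (⅙)*(1875031/2344695) = -7/6 + 1875031/14068170 = -7268917/7034085 ≈ -1.0334)
c = -15531259680/7268917 (c = 2208/(-7268917/7034085) = 2208*(-7034085/7268917) = -15531259680/7268917 ≈ -2136.7)
(-439 + c)/(-3909 - 137*(-3)) = (-439 - 15531259680/7268917)/(-3909 - 137*(-3)) = -18722314243/(7268917*(-3909 + 411)) = -18722314243/7268917/(-3498) = -18722314243/7268917*(-1/3498) = 18722314243/25426671666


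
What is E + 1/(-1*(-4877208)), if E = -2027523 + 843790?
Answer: -5773312057463/4877208 ≈ -1.1837e+6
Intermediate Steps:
E = -1183733
E + 1/(-1*(-4877208)) = -1183733 + 1/(-1*(-4877208)) = -1183733 + 1/4877208 = -5773312057463/4877208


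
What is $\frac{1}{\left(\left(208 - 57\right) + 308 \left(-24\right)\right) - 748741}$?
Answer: $- \frac{1}{755982} \approx -1.3228 \cdot 10^{-6}$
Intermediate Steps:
$\frac{1}{\left(\left(208 - 57\right) + 308 \left(-24\right)\right) - 748741} = \frac{1}{\left(151 - 7392\right) - 748741} = \frac{1}{-7241 - 748741} = \frac{1}{-755982} = - \frac{1}{755982}$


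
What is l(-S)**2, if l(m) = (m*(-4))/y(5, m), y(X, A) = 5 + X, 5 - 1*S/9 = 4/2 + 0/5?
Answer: 2916/25 ≈ 116.64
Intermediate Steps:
S = 27 (S = 45 - 9*(4/2 + 0/5) = 45 - 9*(4*(1/2) + 0*(1/5)) = 45 - 9*(2 + 0) = 45 - 9*2 = 45 - 18 = 27)
l(m) = -2*m/5 (l(m) = (m*(-4))/(5 + 5) = -4*m/10 = -4*m*(1/10) = -2*m/5)
l(-S)**2 = (-(-2)*27/5)**2 = (-2/5*(-27))**2 = (54/5)**2 = 2916/25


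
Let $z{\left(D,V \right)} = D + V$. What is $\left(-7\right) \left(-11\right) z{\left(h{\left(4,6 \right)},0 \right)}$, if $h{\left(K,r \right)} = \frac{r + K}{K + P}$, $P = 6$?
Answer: $77$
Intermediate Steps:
$h{\left(K,r \right)} = \frac{K + r}{6 + K}$ ($h{\left(K,r \right)} = \frac{r + K}{K + 6} = \frac{K + r}{6 + K}$)
$\left(-7\right) \left(-11\right) z{\left(h{\left(4,6 \right)},0 \right)} = \left(-7\right) \left(-11\right) \left(\frac{4 + 6}{6 + 4} + 0\right) = 77 \left(\frac{1}{10} \cdot 10 + 0\right) = 77 \left(1 + 0\right) = 77 \cdot 1 = 77$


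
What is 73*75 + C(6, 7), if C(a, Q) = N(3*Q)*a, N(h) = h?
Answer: 5601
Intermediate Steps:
C(a, Q) = 3*Q*a (C(a, Q) = (3*Q)*a = 3*Q*a)
73*75 + C(6, 7) = 73*75 + 3*7*6 = 5475 + 126 = 5601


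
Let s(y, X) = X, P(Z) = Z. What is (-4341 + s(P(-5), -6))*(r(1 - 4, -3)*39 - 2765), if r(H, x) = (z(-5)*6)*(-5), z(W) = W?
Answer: -13410495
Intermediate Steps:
r(H, x) = 150 (r(H, x) = -5*6*(-5) = -30*(-5) = 150)
(-4341 + s(P(-5), -6))*(r(1 - 4, -3)*39 - 2765) = (-4341 - 6)*(150*39 - 2765) = -4347*(5850 - 2765) = -4347*3085 = -13410495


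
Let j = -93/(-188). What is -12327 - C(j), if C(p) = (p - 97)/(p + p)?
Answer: -2274679/186 ≈ -12229.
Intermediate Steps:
j = 93/188 (j = -93*(-1/188) = 93/188 ≈ 0.49468)
C(p) = (-97 + p)/(2*p) (C(p) = (-97 + p)/((2*p)) = (-97 + p)*(1/(2*p)) = (-97 + p)/(2*p))
-12327 - C(j) = -12327 - (-97 + 93/188)/(2*93/188) = -12327 - 188*(-18143)/(2*93*188) = -12327 - 1*(-18143/186) = -12327 + 18143/186 = -2274679/186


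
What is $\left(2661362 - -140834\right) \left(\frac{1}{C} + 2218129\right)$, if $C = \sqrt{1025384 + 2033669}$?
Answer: $6215632211284 + \frac{2802196 \sqrt{3059053}}{3059053} \approx 6.2156 \cdot 10^{12}$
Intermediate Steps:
$C = \sqrt{3059053} \approx 1749.0$
$\left(2661362 - -140834\right) \left(\frac{1}{C} + 2218129\right) = \left(2661362 - -140834\right) \left(\frac{1}{\sqrt{3059053}} + 2218129\right) = \left(2661362 + \left(141955 - 1121\right)\right) \left(\frac{\sqrt{3059053}}{3059053} + 2218129\right) = \left(2661362 + 140834\right) \left(2218129 + \frac{\sqrt{3059053}}{3059053}\right) = 2802196 \left(2218129 + \frac{\sqrt{3059053}}{3059053}\right) = 6215632211284 + \frac{2802196 \sqrt{3059053}}{3059053}$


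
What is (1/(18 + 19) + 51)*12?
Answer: 22656/37 ≈ 612.32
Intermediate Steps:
(1/(18 + 19) + 51)*12 = (1/37 + 51)*12 = (1888/37)*12 = 22656/37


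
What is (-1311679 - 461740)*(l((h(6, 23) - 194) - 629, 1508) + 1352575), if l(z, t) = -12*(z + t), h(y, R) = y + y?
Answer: -2383849327409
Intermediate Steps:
h(y, R) = 2*y
l(z, t) = -12*t - 12*z (l(z, t) = -12*(t + z) = -12*t - 12*z)
(-1311679 - 461740)*(l((h(6, 23) - 194) - 629, 1508) + 1352575) = (-1311679 - 461740)*((-12*1508 - 12*((2*6 - 194) - 629)) + 1352575) = -1773419*((-18096 - 12*((12 - 194) - 629)) + 1352575) = -1773419*((-18096 - 12*(-182 - 629)) + 1352575) = -1773419*((-18096 - 12*(-811)) + 1352575) = -1773419*((-18096 + 9732) + 1352575) = -1773419*(-8364 + 1352575) = -1773419*1344211 = -2383849327409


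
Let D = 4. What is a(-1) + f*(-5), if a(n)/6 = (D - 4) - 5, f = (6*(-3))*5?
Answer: 420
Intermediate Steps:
f = -90 (f = -18*5 = -90)
a(n) = -30 (a(n) = 6*((4 - 4) - 5) = 6*(0 - 5) = 6*(-5) = -30)
a(-1) + f*(-5) = -30 - 90*(-5) = -30 + 450 = 420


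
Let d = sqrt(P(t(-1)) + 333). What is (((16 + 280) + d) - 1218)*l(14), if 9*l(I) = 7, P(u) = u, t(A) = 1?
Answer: -6454/9 + 7*sqrt(334)/9 ≈ -702.90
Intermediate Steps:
l(I) = 7/9 (l(I) = (1/9)*7 = 7/9)
d = sqrt(334) (d = sqrt(1 + 333) = sqrt(334) ≈ 18.276)
(((16 + 280) + d) - 1218)*l(14) = (((16 + 280) + sqrt(334)) - 1218)*(7/9) = ((296 + sqrt(334)) - 1218)*(7/9) = (-922 + sqrt(334))*(7/9) = -6454/9 + 7*sqrt(334)/9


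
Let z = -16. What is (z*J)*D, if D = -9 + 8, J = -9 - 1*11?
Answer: -320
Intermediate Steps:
J = -20 (J = -9 - 11 = -20)
D = -1
(z*J)*D = -16*(-20)*(-1) = 320*(-1) = -320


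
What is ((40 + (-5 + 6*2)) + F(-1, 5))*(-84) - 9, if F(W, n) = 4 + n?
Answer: -4713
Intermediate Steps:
((40 + (-5 + 6*2)) + F(-1, 5))*(-84) - 9 = ((40 + (-5 + 6*2)) + (4 + 5))*(-84) - 9 = ((40 + (-5 + 12)) + 9)*(-84) - 9 = ((40 + 7) + 9)*(-84) - 9 = (47 + 9)*(-84) - 9 = 56*(-84) - 9 = -4704 - 9 = -4713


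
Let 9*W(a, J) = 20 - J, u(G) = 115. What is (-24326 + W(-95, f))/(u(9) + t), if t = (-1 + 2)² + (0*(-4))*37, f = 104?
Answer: -36503/174 ≈ -209.79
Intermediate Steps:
t = 1 (t = 1² + 0*37 = 1 + 0 = 1)
W(a, J) = 20/9 - J/9 (W(a, J) = (20 - J)/9 = 20/9 - J/9)
(-24326 + W(-95, f))/(u(9) + t) = (-24326 + (20/9 - ⅑*104))/(115 + 1) = (-24326 + (20/9 - 104/9))/116 = (-24326 - 28/3)*(1/116) = -73006/3*1/116 = -36503/174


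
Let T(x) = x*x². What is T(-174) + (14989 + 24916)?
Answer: -5228119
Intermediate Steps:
T(x) = x³
T(-174) + (14989 + 24916) = (-174)³ + (14989 + 24916) = -5268024 + 39905 = -5228119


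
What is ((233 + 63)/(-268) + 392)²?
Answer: 685916100/4489 ≈ 1.5280e+5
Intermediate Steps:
((233 + 63)/(-268) + 392)² = (296*(-1/268) + 392)² = (-74/67 + 392)² = (26190/67)² = 685916100/4489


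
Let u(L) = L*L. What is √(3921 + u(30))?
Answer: √4821 ≈ 69.433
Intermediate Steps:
u(L) = L²
√(3921 + u(30)) = √(3921 + 30²) = √(3921 + 900) = √4821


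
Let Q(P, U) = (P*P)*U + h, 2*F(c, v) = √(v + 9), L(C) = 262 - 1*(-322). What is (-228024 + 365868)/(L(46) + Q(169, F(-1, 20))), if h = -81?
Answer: -277342128/23655178873 + 7873924968*√29/23655178873 ≈ 1.7808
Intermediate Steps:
L(C) = 584 (L(C) = 262 + 322 = 584)
F(c, v) = √(9 + v)/2 (F(c, v) = √(v + 9)/2 = √(9 + v)/2)
Q(P, U) = -81 + U*P² (Q(P, U) = (P*P)*U - 81 = P²*U - 81 = U*P² - 81 = -81 + U*P²)
(-228024 + 365868)/(L(46) + Q(169, F(-1, 20))) = (-228024 + 365868)/(584 + (-81 + (√(9 + 20)/2)*169²)) = 137844/(584 + (-81 + (√29/2)*28561)) = 137844/(584 + (-81 + 28561*√29/2)) = 137844/(503 + 28561*√29/2)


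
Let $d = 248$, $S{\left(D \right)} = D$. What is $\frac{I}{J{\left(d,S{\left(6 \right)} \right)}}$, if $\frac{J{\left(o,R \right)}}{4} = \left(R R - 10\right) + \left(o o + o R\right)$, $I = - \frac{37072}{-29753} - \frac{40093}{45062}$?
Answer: $\frac{159217145}{112653471136464} \approx 1.4133 \cdot 10^{-6}$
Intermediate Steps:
$I = \frac{477651435}{1340729686}$ ($I = \left(-37072\right) \left(- \frac{1}{29753}\right) - \frac{40093}{45062} = \frac{37072}{29753} - \frac{40093}{45062} = \frac{477651435}{1340729686} \approx 0.35626$)
$J{\left(o,R \right)} = -40 + 4 R^{2} + 4 o^{2} + 4 R o$ ($J{\left(o,R \right)} = 4 \left(\left(R R - 10\right) + \left(o o + o R\right)\right) = 4 \left(\left(R^{2} - 10\right) + \left(o^{2} + R o\right)\right) = 4 \left(\left(-10 + R^{2}\right) + \left(o^{2} + R o\right)\right) = 4 \left(-10 + R^{2} + o^{2} + R o\right) = -40 + 4 R^{2} + 4 o^{2} + 4 R o$)
$\frac{I}{J{\left(d,S{\left(6 \right)} \right)}} = \frac{477651435}{1340729686 \left(-40 + 4 \cdot 6^{2} + 4 \cdot 248^{2} + 4 \cdot 6 \cdot 248\right)} = \frac{477651435}{1340729686 \left(-40 + 4 \cdot 36 + 4 \cdot 61504 + 5952\right)} = \frac{477651435}{1340729686 \left(-40 + 144 + 246016 + 5952\right)} = \frac{477651435}{1340729686 \cdot 252072} = \frac{477651435}{1340729686} \cdot \frac{1}{252072} = \frac{159217145}{112653471136464}$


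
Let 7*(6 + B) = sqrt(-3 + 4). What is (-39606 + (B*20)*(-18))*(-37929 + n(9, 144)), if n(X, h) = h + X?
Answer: 9915520032/7 ≈ 1.4165e+9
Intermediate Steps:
n(X, h) = X + h
B = -41/7 (B = -6 + sqrt(-3 + 4)/7 = -6 + sqrt(1)/7 = -6 + (1/7)*1 = -6 + 1/7 = -41/7 ≈ -5.8571)
(-39606 + (B*20)*(-18))*(-37929 + n(9, 144)) = (-39606 - 41/7*20*(-18))*(-37929 + (9 + 144)) = (-39606 - 820/7*(-18))*(-37929 + 153) = (-39606 + 14760/7)*(-37776) = -262482/7*(-37776) = 9915520032/7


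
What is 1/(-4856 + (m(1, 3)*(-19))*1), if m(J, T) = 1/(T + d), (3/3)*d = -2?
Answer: -1/4875 ≈ -0.00020513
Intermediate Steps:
d = -2
m(J, T) = 1/(-2 + T) (m(J, T) = 1/(T - 2) = 1/(-2 + T))
1/(-4856 + (m(1, 3)*(-19))*1) = 1/(-4856 + (-19/(-2 + 3))*1) = 1/(-4856 + (-19/1)*1) = 1/(-4856 + (1*(-19))*1) = 1/(-4856 - 19*1) = 1/(-4856 - 19) = 1/(-4875) = -1/4875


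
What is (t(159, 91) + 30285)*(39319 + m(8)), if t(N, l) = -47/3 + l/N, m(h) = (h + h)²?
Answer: 63490370375/53 ≈ 1.1979e+9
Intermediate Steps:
m(h) = 4*h² (m(h) = (2*h)² = 4*h²)
t(N, l) = -47/3 + l/N (t(N, l) = -47*⅓ + l/N = -47/3 + l/N)
(t(159, 91) + 30285)*(39319 + m(8)) = ((-47/3 + 91/159) + 30285)*(39319 + 4*8²) = ((-47/3 + 91*(1/159)) + 30285)*(39319 + 4*64) = ((-47/3 + 91/159) + 30285)*(39319 + 256) = (-800/53 + 30285)*39575 = (1604305/53)*39575 = 63490370375/53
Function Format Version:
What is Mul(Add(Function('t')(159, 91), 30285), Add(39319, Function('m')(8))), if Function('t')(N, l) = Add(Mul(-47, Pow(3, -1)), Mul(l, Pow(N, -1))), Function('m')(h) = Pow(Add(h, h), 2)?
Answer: Rational(63490370375, 53) ≈ 1.1979e+9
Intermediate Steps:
Function('m')(h) = Mul(4, Pow(h, 2)) (Function('m')(h) = Pow(Mul(2, h), 2) = Mul(4, Pow(h, 2)))
Function('t')(N, l) = Add(Rational(-47, 3), Mul(l, Pow(N, -1))) (Function('t')(N, l) = Add(Mul(-47, Rational(1, 3)), Mul(l, Pow(N, -1))) = Add(Rational(-47, 3), Mul(l, Pow(N, -1))))
Mul(Add(Function('t')(159, 91), 30285), Add(39319, Function('m')(8))) = Mul(Add(Add(Rational(-47, 3), Mul(91, Pow(159, -1))), 30285), Add(39319, Mul(4, Pow(8, 2)))) = Mul(Add(Add(Rational(-47, 3), Mul(91, Rational(1, 159))), 30285), Add(39319, Mul(4, 64))) = Mul(Add(Add(Rational(-47, 3), Rational(91, 159)), 30285), Add(39319, 256)) = Mul(Add(Rational(-800, 53), 30285), 39575) = Mul(Rational(1604305, 53), 39575) = Rational(63490370375, 53)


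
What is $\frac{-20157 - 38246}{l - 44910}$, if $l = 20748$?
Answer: $\frac{58403}{24162} \approx 2.4171$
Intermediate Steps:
$\frac{-20157 - 38246}{l - 44910} = \frac{-20157 - 38246}{20748 - 44910} = - \frac{58403}{-24162} = \left(-58403\right) \left(- \frac{1}{24162}\right) = \frac{58403}{24162}$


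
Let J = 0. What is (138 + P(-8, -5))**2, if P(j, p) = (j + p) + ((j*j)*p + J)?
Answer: 38025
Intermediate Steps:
P(j, p) = j + p + p*j**2 (P(j, p) = (j + p) + ((j*j)*p + 0) = (j + p) + (j**2*p + 0) = (j + p) + (p*j**2 + 0) = (j + p) + p*j**2 = j + p + p*j**2)
(138 + P(-8, -5))**2 = (138 + (-8 - 5 - 5*(-8)**2))**2 = (138 + (-8 - 5 - 5*64))**2 = (138 + (-8 - 5 - 320))**2 = (138 - 333)**2 = (-195)**2 = 38025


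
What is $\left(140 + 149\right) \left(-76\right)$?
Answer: $-21964$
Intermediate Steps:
$\left(140 + 149\right) \left(-76\right) = 289 \left(-76\right) = -21964$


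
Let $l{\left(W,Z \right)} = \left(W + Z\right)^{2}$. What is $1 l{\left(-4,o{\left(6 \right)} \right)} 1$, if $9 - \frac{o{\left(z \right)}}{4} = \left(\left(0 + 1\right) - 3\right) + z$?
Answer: $256$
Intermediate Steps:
$o{\left(z \right)} = 44 - 4 z$ ($o{\left(z \right)} = 36 - 4 \left(\left(\left(0 + 1\right) - 3\right) + z\right) = 36 - 4 \left(\left(1 - 3\right) + z\right) = 36 - 4 \left(-2 + z\right) = 36 - \left(-8 + 4 z\right) = 44 - 4 z$)
$1 l{\left(-4,o{\left(6 \right)} \right)} 1 = 1 \left(-4 + \left(44 - 24\right)\right)^{2} \cdot 1 = 1 \left(-4 + 20\right)^{2} \cdot 1 = 1 \cdot 16^{2} \cdot 1 = 1 \cdot 256 \cdot 1 = 256 \cdot 1 = 256$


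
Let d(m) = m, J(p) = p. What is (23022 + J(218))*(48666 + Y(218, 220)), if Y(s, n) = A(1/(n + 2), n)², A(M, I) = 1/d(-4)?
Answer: 2261998585/2 ≈ 1.1310e+9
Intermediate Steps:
A(M, I) = -¼ (A(M, I) = 1/(-4) = -¼)
Y(s, n) = 1/16 (Y(s, n) = (-¼)² = 1/16)
(23022 + J(218))*(48666 + Y(218, 220)) = (23022 + 218)*(48666 + 1/16) = 23240*(778657/16) = 2261998585/2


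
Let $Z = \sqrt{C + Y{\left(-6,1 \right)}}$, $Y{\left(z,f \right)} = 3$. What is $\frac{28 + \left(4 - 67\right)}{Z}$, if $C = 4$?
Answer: $- 5 \sqrt{7} \approx -13.229$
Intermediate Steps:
$Z = \sqrt{7}$ ($Z = \sqrt{4 + 3} = \sqrt{7} \approx 2.6458$)
$\frac{28 + \left(4 - 67\right)}{Z} = \frac{28 + \left(4 - 67\right)}{\sqrt{7}} = \left(28 - 63\right) \frac{\sqrt{7}}{7} = - 35 \frac{\sqrt{7}}{7} = - 5 \sqrt{7}$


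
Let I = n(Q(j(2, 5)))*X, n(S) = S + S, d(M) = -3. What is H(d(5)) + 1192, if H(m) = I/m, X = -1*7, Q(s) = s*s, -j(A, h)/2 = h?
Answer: 4976/3 ≈ 1658.7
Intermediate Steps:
j(A, h) = -2*h
Q(s) = s²
X = -7
n(S) = 2*S
I = -1400 (I = (2*(-2*5)²)*(-7) = (2*(-10)²)*(-7) = (2*100)*(-7) = 200*(-7) = -1400)
H(m) = -1400/m
H(d(5)) + 1192 = -1400/(-3) + 1192 = -1400*(-⅓) + 1192 = 1400/3 + 1192 = 4976/3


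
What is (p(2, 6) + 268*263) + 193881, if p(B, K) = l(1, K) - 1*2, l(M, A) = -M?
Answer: 264362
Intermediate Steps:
p(B, K) = -3 (p(B, K) = -1*1 - 1*2 = -1 - 2 = -3)
(p(2, 6) + 268*263) + 193881 = (-3 + 268*263) + 193881 = (-3 + 70484) + 193881 = 70481 + 193881 = 264362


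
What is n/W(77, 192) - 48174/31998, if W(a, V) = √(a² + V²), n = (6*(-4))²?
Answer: -8029/5333 + 576*√42793/42793 ≈ 1.2789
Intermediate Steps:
n = 576 (n = (-24)² = 576)
W(a, V) = √(V² + a²)
n/W(77, 192) - 48174/31998 = 576/(√(192² + 77²)) - 48174/31998 = 576/(√(36864 + 5929)) - 48174*1/31998 = 576/(√42793) - 8029/5333 = 576*(√42793/42793) - 8029/5333 = 576*√42793/42793 - 8029/5333 = -8029/5333 + 576*√42793/42793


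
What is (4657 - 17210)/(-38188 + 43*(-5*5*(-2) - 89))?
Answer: 12553/39865 ≈ 0.31489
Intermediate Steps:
(4657 - 17210)/(-38188 + 43*(-5*5*(-2) - 89)) = -12553/(-38188 + 43*(-25*(-2) - 89)) = -12553/(-38188 + 43*(50 - 89)) = -12553/(-38188 + 43*(-39)) = -12553/(-38188 - 1677) = -12553/(-39865) = -12553*(-1/39865) = 12553/39865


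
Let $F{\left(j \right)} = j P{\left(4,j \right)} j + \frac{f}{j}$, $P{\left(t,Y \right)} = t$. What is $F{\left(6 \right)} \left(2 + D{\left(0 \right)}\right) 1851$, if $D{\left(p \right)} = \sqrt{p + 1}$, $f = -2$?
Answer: $797781$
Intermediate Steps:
$D{\left(p \right)} = \sqrt{1 + p}$
$F{\left(j \right)} = - \frac{2}{j} + 4 j^{2}$ ($F{\left(j \right)} = j 4 j - \frac{2}{j} = 4 j j - \frac{2}{j} = 4 j^{2} - \frac{2}{j} = - \frac{2}{j} + 4 j^{2}$)
$F{\left(6 \right)} \left(2 + D{\left(0 \right)}\right) 1851 = \frac{2 \left(-1 + 2 \cdot 6^{3}\right)}{6} \left(2 + \sqrt{1 + 0}\right) 1851 = 2 \cdot \frac{1}{6} \left(-1 + 2 \cdot 216\right) \left(2 + \sqrt{1}\right) 1851 = 2 \cdot \frac{1}{6} \left(-1 + 432\right) \left(2 + 1\right) 1851 = 2 \cdot \frac{1}{6} \cdot 431 \cdot 3 \cdot 1851 = \frac{431}{3} \cdot 3 \cdot 1851 = 431 \cdot 1851 = 797781$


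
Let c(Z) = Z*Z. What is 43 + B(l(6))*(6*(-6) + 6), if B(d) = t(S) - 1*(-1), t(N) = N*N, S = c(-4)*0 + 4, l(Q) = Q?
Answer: -467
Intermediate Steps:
c(Z) = Z²
S = 4 (S = (-4)²*0 + 4 = 16*0 + 4 = 0 + 4 = 4)
t(N) = N²
B(d) = 17 (B(d) = 4² - 1*(-1) = 16 + 1 = 17)
43 + B(l(6))*(6*(-6) + 6) = 43 + 17*(6*(-6) + 6) = 43 + 17*(-36 + 6) = 43 + 17*(-30) = 43 - 510 = -467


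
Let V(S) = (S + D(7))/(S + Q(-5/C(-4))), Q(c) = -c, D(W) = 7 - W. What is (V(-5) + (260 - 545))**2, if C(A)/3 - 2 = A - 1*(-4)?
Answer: 2013561/25 ≈ 80543.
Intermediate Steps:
C(A) = 18 + 3*A (C(A) = 6 + 3*(A - 1*(-4)) = 6 + 3*(A + 4) = 6 + 3*(4 + A) = 6 + (12 + 3*A) = 18 + 3*A)
V(S) = S/(5/6 + S) (V(S) = (S + (7 - 1*7))/(S - (-5)/(18 + 3*(-4))) = (S + (7 - 7))/(S - (-5)/(18 - 12)) = (S + 0)/(S - (-5)/6) = S/(S - (-5)/6) = S/(S - 1*(-5/6)) = S/(S + 5/6) = S/(5/6 + S))
(V(-5) + (260 - 545))**2 = (6*(-5)/(5 + 6*(-5)) + (260 - 545))**2 = (6*(-5)/(5 - 30) - 285)**2 = (6*(-5)/(-25) - 285)**2 = (6*(-5)*(-1/25) - 285)**2 = (6/5 - 285)**2 = (-1419/5)**2 = 2013561/25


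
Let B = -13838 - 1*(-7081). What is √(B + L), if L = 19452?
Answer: √12695 ≈ 112.67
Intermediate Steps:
B = -6757 (B = -13838 + 7081 = -6757)
√(B + L) = √(-6757 + 19452) = √12695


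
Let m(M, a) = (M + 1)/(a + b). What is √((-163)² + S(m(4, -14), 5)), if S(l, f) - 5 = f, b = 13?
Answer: √26579 ≈ 163.03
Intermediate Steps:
m(M, a) = (1 + M)/(13 + a) (m(M, a) = (M + 1)/(a + 13) = (1 + M)/(13 + a))
S(l, f) = 5 + f
√((-163)² + S(m(4, -14), 5)) = √((-163)² + (5 + 5)) = √(26569 + 10) = √26579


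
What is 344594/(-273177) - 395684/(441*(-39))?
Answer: 11351677318/522041247 ≈ 21.745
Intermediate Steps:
344594/(-273177) - 395684/(441*(-39)) = 344594*(-1/273177) - 395684/(-17199) = -344594/273177 - 395684*(-1/17199) = -344594/273177 + 395684/17199 = 11351677318/522041247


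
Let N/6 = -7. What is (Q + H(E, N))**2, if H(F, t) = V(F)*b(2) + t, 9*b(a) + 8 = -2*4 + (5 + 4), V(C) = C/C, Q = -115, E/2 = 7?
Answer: 2016400/81 ≈ 24894.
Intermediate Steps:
E = 14 (E = 2*7 = 14)
N = -42 (N = 6*(-7) = -42)
V(C) = 1
b(a) = -7/9 (b(a) = -8/9 + (-2*4 + (5 + 4))/9 = -8/9 + (-8 + 9)/9 = -8/9 + (1/9)*1 = -8/9 + 1/9 = -7/9)
H(F, t) = -7/9 + t (H(F, t) = 1*(-7/9) + t = -7/9 + t)
(Q + H(E, N))**2 = (-115 + (-7/9 - 42))**2 = (-115 - 385/9)**2 = (-1420/9)**2 = 2016400/81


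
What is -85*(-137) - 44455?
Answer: -32810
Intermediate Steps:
-85*(-137) - 44455 = 11645 - 44455 = -32810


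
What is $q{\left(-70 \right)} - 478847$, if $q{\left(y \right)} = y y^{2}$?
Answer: $-821847$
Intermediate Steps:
$q{\left(y \right)} = y^{3}$
$q{\left(-70 \right)} - 478847 = \left(-70\right)^{3} - 478847 = -343000 - 478847 = -821847$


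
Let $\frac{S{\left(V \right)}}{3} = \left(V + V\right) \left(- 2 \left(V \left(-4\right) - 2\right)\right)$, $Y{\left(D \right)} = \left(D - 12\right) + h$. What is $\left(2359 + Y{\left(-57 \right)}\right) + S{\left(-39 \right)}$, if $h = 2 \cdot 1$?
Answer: $74364$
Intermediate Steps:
$h = 2$
$Y{\left(D \right)} = -10 + D$ ($Y{\left(D \right)} = \left(D - 12\right) + 2 = \left(-12 + D\right) + 2 = -10 + D$)
$S{\left(V \right)} = 6 V \left(4 + 8 V\right)$ ($S{\left(V \right)} = 3 \left(V + V\right) \left(- 2 \left(V \left(-4\right) - 2\right)\right) = 3 \cdot 2 V \left(- 2 \left(- 4 V - 2\right)\right) = 3 \cdot 2 V \left(- 2 \left(-2 - 4 V\right)\right) = 3 \cdot 2 V \left(4 + 8 V\right) = 6 V \left(4 + 8 V\right)$)
$\left(2359 + Y{\left(-57 \right)}\right) + S{\left(-39 \right)} = \left(2359 - 67\right) + 24 \left(-39\right) \left(1 + 2 \left(-39\right)\right) = \left(2359 - 67\right) + 24 \left(-39\right) \left(1 - 78\right) = 2292 + 24 \left(-39\right) \left(-77\right) = 2292 + 72072 = 74364$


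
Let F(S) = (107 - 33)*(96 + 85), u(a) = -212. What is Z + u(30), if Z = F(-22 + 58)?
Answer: 13182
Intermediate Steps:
F(S) = 13394 (F(S) = 74*181 = 13394)
Z = 13394
Z + u(30) = 13394 - 212 = 13182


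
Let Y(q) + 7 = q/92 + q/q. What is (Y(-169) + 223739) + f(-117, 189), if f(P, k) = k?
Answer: 20600655/92 ≈ 2.2392e+5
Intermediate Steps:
Y(q) = -6 + q/92 (Y(q) = -7 + (q/92 + q/q) = -7 + (q*(1/92) + 1) = -7 + (q/92 + 1) = -7 + (1 + q/92) = -6 + q/92)
(Y(-169) + 223739) + f(-117, 189) = ((-6 + (1/92)*(-169)) + 223739) + 189 = ((-6 - 169/92) + 223739) + 189 = (-721/92 + 223739) + 189 = 20583267/92 + 189 = 20600655/92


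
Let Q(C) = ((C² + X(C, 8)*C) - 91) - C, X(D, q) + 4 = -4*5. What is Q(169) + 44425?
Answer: 68670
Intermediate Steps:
X(D, q) = -24 (X(D, q) = -4 - 4*5 = -4 - 20 = -24)
Q(C) = -91 + C² - 25*C (Q(C) = ((C² - 24*C) - 91) - C = (-91 + C² - 24*C) - C = -91 + C² - 25*C)
Q(169) + 44425 = (-91 + 169² - 25*169) + 44425 = (-91 + 28561 - 4225) + 44425 = 24245 + 44425 = 68670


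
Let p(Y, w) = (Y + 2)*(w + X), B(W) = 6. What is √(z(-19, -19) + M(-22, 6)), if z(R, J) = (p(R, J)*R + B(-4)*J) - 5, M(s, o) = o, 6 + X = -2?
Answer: I*√8834 ≈ 93.989*I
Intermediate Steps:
X = -8 (X = -6 - 2 = -8)
p(Y, w) = (-8 + w)*(2 + Y) (p(Y, w) = (Y + 2)*(w - 8) = (2 + Y)*(-8 + w) = (-8 + w)*(2 + Y))
z(R, J) = -5 + 6*J + R*(-16 - 8*R + 2*J + J*R) (z(R, J) = ((-16 - 8*R + 2*J + R*J)*R + 6*J) - 5 = ((-16 - 8*R + 2*J + J*R)*R + 6*J) - 5 = (R*(-16 - 8*R + 2*J + J*R) + 6*J) - 5 = (6*J + R*(-16 - 8*R + 2*J + J*R)) - 5 = -5 + 6*J + R*(-16 - 8*R + 2*J + J*R))
√(z(-19, -19) + M(-22, 6)) = √((-5 + 6*(-19) - 19*(-16 - 8*(-19) + 2*(-19) - 19*(-19))) + 6) = √((-5 - 114 - 19*(-16 + 152 - 38 + 361)) + 6) = √((-5 - 114 - 19*459) + 6) = √((-5 - 114 - 8721) + 6) = √(-8840 + 6) = √(-8834) = I*√8834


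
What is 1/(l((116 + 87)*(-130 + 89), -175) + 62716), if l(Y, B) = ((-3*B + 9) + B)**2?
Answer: 1/191597 ≈ 5.2193e-6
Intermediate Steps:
l(Y, B) = (9 - 2*B)**2 (l(Y, B) = ((9 - 3*B) + B)**2 = (9 - 2*B)**2)
1/(l((116 + 87)*(-130 + 89), -175) + 62716) = 1/((-9 + 2*(-175))**2 + 62716) = 1/((-9 - 350)**2 + 62716) = 1/((-359)**2 + 62716) = 1/(128881 + 62716) = 1/191597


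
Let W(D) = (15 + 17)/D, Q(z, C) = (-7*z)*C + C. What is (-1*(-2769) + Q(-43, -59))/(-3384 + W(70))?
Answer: 526715/118424 ≈ 4.4477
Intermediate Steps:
Q(z, C) = C - 7*C*z (Q(z, C) = -7*C*z + C = C - 7*C*z)
W(D) = 32/D
(-1*(-2769) + Q(-43, -59))/(-3384 + W(70)) = (-1*(-2769) - 59*(1 - 7*(-43)))/(-3384 + 32/70) = (2769 - 59*(1 + 301))/(-3384 + 32*(1/70)) = (2769 - 59*302)/(-3384 + 16/35) = (2769 - 17818)/(-118424/35) = -15049*(-35/118424) = 526715/118424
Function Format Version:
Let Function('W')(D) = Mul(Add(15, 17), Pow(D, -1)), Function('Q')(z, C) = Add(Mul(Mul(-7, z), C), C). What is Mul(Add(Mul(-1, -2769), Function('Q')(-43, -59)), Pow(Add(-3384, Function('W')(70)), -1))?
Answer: Rational(526715, 118424) ≈ 4.4477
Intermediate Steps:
Function('Q')(z, C) = Add(C, Mul(-7, C, z)) (Function('Q')(z, C) = Add(Mul(-7, C, z), C) = Add(C, Mul(-7, C, z)))
Function('W')(D) = Mul(32, Pow(D, -1))
Mul(Add(Mul(-1, -2769), Function('Q')(-43, -59)), Pow(Add(-3384, Function('W')(70)), -1)) = Mul(Add(Mul(-1, -2769), Mul(-59, Add(1, Mul(-7, -43)))), Pow(Add(-3384, Mul(32, Pow(70, -1))), -1)) = Mul(Add(2769, Mul(-59, Add(1, 301))), Pow(Add(-3384, Mul(32, Rational(1, 70))), -1)) = Mul(Add(2769, Mul(-59, 302)), Pow(Add(-3384, Rational(16, 35)), -1)) = Mul(Add(2769, -17818), Pow(Rational(-118424, 35), -1)) = Mul(-15049, Rational(-35, 118424)) = Rational(526715, 118424)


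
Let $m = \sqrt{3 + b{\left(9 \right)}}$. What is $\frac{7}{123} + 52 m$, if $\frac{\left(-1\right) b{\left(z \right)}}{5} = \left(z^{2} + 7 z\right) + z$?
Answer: $\frac{7}{123} + 52 i \sqrt{762} \approx 0.056911 + 1435.4 i$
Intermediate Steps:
$b{\left(z \right)} = - 40 z - 5 z^{2}$ ($b{\left(z \right)} = - 5 \left(\left(z^{2} + 7 z\right) + z\right) = - 5 \left(z^{2} + 8 z\right) = - 40 z - 5 z^{2}$)
$m = i \sqrt{762}$ ($m = \sqrt{3 - 45 \left(8 + 9\right)} = \sqrt{3 - 45 \cdot 17} = \sqrt{3 - 765} = \sqrt{-762} = i \sqrt{762} \approx 27.604 i$)
$\frac{7}{123} + 52 m = \frac{7}{123} + 52 i \sqrt{762}$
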